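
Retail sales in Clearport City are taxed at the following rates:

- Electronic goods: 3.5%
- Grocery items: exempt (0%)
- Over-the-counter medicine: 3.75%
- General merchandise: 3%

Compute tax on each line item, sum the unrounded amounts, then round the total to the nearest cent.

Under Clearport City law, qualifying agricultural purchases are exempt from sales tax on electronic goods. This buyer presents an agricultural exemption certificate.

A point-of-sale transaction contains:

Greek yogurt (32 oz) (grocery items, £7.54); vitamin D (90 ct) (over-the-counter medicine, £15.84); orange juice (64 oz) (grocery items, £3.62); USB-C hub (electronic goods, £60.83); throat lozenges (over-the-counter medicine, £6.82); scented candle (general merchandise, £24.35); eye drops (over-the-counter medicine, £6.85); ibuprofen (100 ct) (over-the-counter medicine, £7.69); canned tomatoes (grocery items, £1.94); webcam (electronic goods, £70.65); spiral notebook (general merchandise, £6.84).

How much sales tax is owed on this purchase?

£2.33

Greek yogurt (32 oz) £7.54: grocery items → 0% → £0.00
Vitamin D (90 ct) £15.84: over-the-counter medicine → 3.75% → £0.594
Orange juice (64 oz) £3.62: grocery items → 0% → £0.00
USB-C hub £60.83: electronic goods, buyer-exempt → 0% → £0.00
Throat lozenges £6.82: over-the-counter medicine → 3.75% → £0.25575
Scented candle £24.35: general merchandise → 3% → £0.7305
Eye drops £6.85: over-the-counter medicine → 3.75% → £0.256875
Ibuprofen (100 ct) £7.69: over-the-counter medicine → 3.75% → £0.288375
Canned tomatoes £1.94: grocery items → 0% → £0.00
Webcam £70.65: electronic goods, buyer-exempt → 0% → £0.00
Spiral notebook £6.84: general merchandise → 3% → £0.2052
Unrounded tax sum = £2.3307 → £2.33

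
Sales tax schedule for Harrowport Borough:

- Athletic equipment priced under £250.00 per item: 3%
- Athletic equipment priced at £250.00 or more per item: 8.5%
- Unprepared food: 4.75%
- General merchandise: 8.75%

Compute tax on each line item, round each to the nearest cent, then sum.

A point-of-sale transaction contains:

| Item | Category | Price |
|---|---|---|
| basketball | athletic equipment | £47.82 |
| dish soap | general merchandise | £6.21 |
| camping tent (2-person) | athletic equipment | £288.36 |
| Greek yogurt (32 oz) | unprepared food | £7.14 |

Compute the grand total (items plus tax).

Basketball £47.82: athletic equipment, under £250.00 → 3% → £1.43
Dish soap £6.21: general merchandise → 8.75% → £0.54
Camping tent (2-person) £288.36: athletic equipment, £250.00 or more → 8.5% → £24.51
Greek yogurt (32 oz) £7.14: unprepared food → 4.75% → £0.34
Subtotal = £349.53; tax = £26.82; total due = £376.35

£376.35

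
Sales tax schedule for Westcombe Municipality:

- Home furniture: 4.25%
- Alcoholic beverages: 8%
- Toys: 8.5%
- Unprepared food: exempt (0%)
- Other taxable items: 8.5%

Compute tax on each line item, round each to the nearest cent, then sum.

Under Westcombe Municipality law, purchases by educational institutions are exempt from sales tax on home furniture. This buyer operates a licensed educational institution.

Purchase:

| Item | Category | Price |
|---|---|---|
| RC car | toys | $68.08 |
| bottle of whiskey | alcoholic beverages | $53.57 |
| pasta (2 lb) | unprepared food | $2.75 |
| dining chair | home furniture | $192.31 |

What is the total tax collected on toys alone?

$5.79

RC car $68.08: toys → 8.5% → $5.79
Tax on toys = $5.79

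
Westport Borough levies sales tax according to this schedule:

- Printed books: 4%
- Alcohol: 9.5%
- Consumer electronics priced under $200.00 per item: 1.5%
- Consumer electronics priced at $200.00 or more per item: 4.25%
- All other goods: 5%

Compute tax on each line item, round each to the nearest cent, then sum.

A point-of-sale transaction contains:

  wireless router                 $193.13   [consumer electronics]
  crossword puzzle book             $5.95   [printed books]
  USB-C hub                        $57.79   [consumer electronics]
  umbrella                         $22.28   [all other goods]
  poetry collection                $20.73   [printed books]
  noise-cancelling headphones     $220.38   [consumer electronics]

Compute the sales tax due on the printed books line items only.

$1.07

Crossword puzzle book $5.95: printed books → 4% → $0.24
Poetry collection $20.73: printed books → 4% → $0.83
Tax on printed books = $0.24 + $0.83 = $1.07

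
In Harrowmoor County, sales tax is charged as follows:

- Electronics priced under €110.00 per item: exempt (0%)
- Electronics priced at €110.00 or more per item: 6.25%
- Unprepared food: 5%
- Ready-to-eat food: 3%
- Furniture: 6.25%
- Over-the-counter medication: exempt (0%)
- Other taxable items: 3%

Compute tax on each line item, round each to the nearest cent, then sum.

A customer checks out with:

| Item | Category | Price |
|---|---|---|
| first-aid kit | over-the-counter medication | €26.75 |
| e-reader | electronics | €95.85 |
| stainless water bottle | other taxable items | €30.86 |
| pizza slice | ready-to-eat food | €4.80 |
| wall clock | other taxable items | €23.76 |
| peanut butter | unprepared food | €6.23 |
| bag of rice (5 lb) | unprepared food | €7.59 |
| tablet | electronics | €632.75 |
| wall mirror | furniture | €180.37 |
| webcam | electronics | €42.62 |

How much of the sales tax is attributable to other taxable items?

Stainless water bottle €30.86: other taxable items → 3% → €0.93
Wall clock €23.76: other taxable items → 3% → €0.71
Tax on other taxable items = €0.93 + €0.71 = €1.64

€1.64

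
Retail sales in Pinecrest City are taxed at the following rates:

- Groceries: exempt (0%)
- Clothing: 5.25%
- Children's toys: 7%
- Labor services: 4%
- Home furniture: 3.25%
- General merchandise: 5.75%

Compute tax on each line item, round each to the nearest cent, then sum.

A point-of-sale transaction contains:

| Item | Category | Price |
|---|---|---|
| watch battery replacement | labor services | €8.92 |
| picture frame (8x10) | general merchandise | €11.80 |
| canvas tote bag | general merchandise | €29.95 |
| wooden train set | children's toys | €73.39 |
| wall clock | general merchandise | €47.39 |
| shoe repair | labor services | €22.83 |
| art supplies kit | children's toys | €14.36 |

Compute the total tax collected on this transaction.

Watch battery replacement €8.92: labor services → 4% → €0.36
Picture frame (8x10) €11.80: general merchandise → 5.75% → €0.68
Canvas tote bag €29.95: general merchandise → 5.75% → €1.72
Wooden train set €73.39: children's toys → 7% → €5.14
Wall clock €47.39: general merchandise → 5.75% → €2.72
Shoe repair €22.83: labor services → 4% → €0.91
Art supplies kit €14.36: children's toys → 7% → €1.01
Total tax = €0.36 + €0.68 + €1.72 + €5.14 + €2.72 + €0.91 + €1.01 = €12.54

€12.54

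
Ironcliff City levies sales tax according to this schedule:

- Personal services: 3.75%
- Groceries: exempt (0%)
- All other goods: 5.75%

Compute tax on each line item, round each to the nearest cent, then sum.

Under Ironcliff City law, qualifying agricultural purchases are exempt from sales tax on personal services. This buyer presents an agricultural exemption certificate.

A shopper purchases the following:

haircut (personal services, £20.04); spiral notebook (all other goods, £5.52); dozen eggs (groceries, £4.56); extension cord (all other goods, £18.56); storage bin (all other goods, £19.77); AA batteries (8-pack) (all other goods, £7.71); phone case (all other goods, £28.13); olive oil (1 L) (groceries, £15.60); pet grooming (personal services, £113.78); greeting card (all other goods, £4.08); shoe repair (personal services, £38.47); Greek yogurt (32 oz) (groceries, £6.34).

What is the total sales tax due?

£4.82

Haircut £20.04: personal services, buyer-exempt → 0% → £0.00
Spiral notebook £5.52: all other goods → 5.75% → £0.32
Dozen eggs £4.56: groceries → 0% → £0.00
Extension cord £18.56: all other goods → 5.75% → £1.07
Storage bin £19.77: all other goods → 5.75% → £1.14
AA batteries (8-pack) £7.71: all other goods → 5.75% → £0.44
Phone case £28.13: all other goods → 5.75% → £1.62
Olive oil (1 L) £15.60: groceries → 0% → £0.00
Pet grooming £113.78: personal services, buyer-exempt → 0% → £0.00
Greeting card £4.08: all other goods → 5.75% → £0.23
Shoe repair £38.47: personal services, buyer-exempt → 0% → £0.00
Greek yogurt (32 oz) £6.34: groceries → 0% → £0.00
Total tax = £0.32 + £1.07 + £1.14 + £0.44 + £1.62 + £0.23 = £4.82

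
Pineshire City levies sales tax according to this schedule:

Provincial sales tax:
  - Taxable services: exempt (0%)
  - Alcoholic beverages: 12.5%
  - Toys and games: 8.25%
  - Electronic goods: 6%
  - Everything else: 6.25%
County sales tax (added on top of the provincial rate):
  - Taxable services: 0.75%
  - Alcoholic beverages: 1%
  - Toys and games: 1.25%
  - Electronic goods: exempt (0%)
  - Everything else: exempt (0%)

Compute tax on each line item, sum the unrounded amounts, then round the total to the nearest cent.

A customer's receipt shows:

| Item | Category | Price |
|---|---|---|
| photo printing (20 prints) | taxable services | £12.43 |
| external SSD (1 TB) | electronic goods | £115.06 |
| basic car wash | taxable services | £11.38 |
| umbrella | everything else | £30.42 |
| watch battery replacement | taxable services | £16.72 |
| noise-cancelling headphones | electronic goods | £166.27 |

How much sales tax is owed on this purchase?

£19.09

Photo printing (20 prints) £12.43: taxable services → 0% + 0.75% county = 0.75% → £0.093225
External SSD (1 TB) £115.06: electronic goods → 6% + 0% county = 6% → £6.9036
Basic car wash £11.38: taxable services → 0% + 0.75% county = 0.75% → £0.08535
Umbrella £30.42: everything else → 6.25% + 0% county = 6.25% → £1.90125
Watch battery replacement £16.72: taxable services → 0% + 0.75% county = 0.75% → £0.1254
Noise-cancelling headphones £166.27: electronic goods → 6% + 0% county = 6% → £9.9762
Unrounded tax sum = £19.085025 → £19.09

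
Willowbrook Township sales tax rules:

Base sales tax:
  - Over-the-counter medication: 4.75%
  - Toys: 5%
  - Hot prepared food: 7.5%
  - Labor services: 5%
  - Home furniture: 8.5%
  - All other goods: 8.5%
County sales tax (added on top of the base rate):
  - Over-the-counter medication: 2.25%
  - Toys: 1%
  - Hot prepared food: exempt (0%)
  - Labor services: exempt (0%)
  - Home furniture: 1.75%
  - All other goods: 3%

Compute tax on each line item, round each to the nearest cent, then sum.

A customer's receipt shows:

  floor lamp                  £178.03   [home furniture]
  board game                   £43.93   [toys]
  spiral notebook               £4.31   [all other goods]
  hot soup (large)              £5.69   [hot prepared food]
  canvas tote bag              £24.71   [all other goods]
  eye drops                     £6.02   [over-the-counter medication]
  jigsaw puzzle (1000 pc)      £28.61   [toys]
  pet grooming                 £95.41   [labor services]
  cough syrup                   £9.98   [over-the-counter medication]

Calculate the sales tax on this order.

£32.27

Floor lamp £178.03: home furniture → 8.5% + 1.75% county = 10.25% → £18.25
Board game £43.93: toys → 5% + 1% county = 6% → £2.64
Spiral notebook £4.31: all other goods → 8.5% + 3% county = 11.5% → £0.50
Hot soup (large) £5.69: hot prepared food → 7.5% + 0% county = 7.5% → £0.43
Canvas tote bag £24.71: all other goods → 8.5% + 3% county = 11.5% → £2.84
Eye drops £6.02: over-the-counter medication → 4.75% + 2.25% county = 7% → £0.42
Jigsaw puzzle (1000 pc) £28.61: toys → 5% + 1% county = 6% → £1.72
Pet grooming £95.41: labor services → 5% + 0% county = 5% → £4.77
Cough syrup £9.98: over-the-counter medication → 4.75% + 2.25% county = 7% → £0.70
Total tax = £18.25 + £2.64 + £0.50 + £0.43 + £2.84 + £0.42 + £1.72 + £4.77 + £0.70 = £32.27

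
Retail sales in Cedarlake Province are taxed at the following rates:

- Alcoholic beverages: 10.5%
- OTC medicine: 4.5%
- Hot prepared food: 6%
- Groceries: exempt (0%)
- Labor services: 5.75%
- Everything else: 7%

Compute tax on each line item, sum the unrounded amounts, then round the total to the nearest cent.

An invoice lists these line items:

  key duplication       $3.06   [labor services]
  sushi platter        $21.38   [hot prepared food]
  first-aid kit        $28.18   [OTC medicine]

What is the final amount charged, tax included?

$55.35

Key duplication $3.06: labor services → 5.75% → $0.17595
Sushi platter $21.38: hot prepared food → 6% → $1.2828
First-aid kit $28.18: OTC medicine → 4.5% → $1.2681
Subtotal = $52.62; unrounded tax = $2.72685 → $2.73; total due = $55.35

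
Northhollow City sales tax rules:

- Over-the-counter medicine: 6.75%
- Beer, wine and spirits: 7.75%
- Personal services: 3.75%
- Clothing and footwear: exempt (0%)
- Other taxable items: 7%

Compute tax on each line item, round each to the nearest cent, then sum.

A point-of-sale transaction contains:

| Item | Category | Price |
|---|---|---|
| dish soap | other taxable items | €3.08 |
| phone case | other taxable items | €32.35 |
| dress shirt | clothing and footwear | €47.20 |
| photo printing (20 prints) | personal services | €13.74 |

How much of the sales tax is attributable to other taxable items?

Dish soap €3.08: other taxable items → 7% → €0.22
Phone case €32.35: other taxable items → 7% → €2.26
Tax on other taxable items = €0.22 + €2.26 = €2.48

€2.48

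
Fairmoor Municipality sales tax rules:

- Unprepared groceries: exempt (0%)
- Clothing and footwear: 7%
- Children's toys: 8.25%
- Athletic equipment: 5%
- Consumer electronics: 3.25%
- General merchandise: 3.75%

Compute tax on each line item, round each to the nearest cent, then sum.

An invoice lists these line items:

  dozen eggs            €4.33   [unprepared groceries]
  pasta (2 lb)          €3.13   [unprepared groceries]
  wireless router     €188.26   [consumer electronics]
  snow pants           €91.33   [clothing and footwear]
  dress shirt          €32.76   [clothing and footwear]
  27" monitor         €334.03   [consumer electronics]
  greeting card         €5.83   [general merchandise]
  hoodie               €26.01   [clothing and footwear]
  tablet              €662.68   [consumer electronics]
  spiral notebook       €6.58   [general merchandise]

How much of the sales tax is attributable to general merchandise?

€0.47

Greeting card €5.83: general merchandise → 3.75% → €0.22
Spiral notebook €6.58: general merchandise → 3.75% → €0.25
Tax on general merchandise = €0.22 + €0.25 = €0.47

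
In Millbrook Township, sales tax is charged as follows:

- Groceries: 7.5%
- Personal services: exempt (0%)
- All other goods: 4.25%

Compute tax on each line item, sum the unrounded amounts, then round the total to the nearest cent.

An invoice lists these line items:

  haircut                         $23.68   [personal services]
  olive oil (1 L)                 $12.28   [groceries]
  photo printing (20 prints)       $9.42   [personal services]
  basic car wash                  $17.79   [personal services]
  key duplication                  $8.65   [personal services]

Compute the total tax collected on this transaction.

Haircut $23.68: personal services → 0% → $0.00
Olive oil (1 L) $12.28: groceries → 7.5% → $0.921
Photo printing (20 prints) $9.42: personal services → 0% → $0.00
Basic car wash $17.79: personal services → 0% → $0.00
Key duplication $8.65: personal services → 0% → $0.00
Unrounded tax sum = $0.921 → $0.92

$0.92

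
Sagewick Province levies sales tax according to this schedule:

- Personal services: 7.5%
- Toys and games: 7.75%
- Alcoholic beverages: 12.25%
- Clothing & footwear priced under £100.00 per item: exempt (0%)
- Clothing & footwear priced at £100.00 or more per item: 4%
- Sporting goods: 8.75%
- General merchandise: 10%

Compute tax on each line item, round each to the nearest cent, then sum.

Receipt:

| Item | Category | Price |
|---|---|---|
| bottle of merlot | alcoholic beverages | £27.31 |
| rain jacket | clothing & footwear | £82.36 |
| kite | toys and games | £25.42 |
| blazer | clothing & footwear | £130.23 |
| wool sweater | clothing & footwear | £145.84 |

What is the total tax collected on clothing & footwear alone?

£11.04

Rain jacket £82.36: clothing & footwear, under £100.00 → 0% → £0.00
Blazer £130.23: clothing & footwear, £100.00 or more → 4% → £5.21
Wool sweater £145.84: clothing & footwear, £100.00 or more → 4% → £5.83
Tax on clothing & footwear = £0.00 + £5.21 + £5.83 = £11.04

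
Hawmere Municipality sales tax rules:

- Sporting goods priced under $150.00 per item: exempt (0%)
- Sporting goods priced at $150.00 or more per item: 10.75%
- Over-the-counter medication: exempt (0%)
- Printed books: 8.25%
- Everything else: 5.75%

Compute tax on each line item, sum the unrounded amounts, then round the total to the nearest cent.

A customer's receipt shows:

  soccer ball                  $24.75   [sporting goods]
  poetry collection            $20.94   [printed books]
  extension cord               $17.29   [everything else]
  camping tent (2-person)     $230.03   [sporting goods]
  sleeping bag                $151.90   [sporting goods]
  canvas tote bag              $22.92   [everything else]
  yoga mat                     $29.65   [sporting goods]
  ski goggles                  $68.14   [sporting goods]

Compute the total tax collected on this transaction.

$45.10

Soccer ball $24.75: sporting goods, under $150.00 → 0% → $0.00
Poetry collection $20.94: printed books → 8.25% → $1.72755
Extension cord $17.29: everything else → 5.75% → $0.994175
Camping tent (2-person) $230.03: sporting goods, $150.00 or more → 10.75% → $24.728225
Sleeping bag $151.90: sporting goods, $150.00 or more → 10.75% → $16.32925
Canvas tote bag $22.92: everything else → 5.75% → $1.3179
Yoga mat $29.65: sporting goods, under $150.00 → 0% → $0.00
Ski goggles $68.14: sporting goods, under $150.00 → 0% → $0.00
Unrounded tax sum = $45.0971 → $45.10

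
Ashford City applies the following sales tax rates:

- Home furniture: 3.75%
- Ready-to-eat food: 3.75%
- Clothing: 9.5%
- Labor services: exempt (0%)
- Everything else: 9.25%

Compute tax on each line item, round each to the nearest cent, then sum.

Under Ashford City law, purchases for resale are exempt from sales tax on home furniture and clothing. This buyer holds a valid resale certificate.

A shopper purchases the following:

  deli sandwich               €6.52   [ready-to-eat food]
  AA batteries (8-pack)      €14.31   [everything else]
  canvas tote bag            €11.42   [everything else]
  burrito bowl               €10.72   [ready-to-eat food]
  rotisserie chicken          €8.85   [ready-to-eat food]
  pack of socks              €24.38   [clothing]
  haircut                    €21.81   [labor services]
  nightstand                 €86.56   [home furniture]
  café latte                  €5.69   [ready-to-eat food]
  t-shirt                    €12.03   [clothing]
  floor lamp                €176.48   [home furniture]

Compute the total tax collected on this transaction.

€3.56

Deli sandwich €6.52: ready-to-eat food → 3.75% → €0.24
AA batteries (8-pack) €14.31: everything else → 9.25% → €1.32
Canvas tote bag €11.42: everything else → 9.25% → €1.06
Burrito bowl €10.72: ready-to-eat food → 3.75% → €0.40
Rotisserie chicken €8.85: ready-to-eat food → 3.75% → €0.33
Pack of socks €24.38: clothing, buyer-exempt → 0% → €0.00
Haircut €21.81: labor services → 0% → €0.00
Nightstand €86.56: home furniture, buyer-exempt → 0% → €0.00
Café latte €5.69: ready-to-eat food → 3.75% → €0.21
T-shirt €12.03: clothing, buyer-exempt → 0% → €0.00
Floor lamp €176.48: home furniture, buyer-exempt → 0% → €0.00
Total tax = €0.24 + €1.32 + €1.06 + €0.40 + €0.33 + €0.21 = €3.56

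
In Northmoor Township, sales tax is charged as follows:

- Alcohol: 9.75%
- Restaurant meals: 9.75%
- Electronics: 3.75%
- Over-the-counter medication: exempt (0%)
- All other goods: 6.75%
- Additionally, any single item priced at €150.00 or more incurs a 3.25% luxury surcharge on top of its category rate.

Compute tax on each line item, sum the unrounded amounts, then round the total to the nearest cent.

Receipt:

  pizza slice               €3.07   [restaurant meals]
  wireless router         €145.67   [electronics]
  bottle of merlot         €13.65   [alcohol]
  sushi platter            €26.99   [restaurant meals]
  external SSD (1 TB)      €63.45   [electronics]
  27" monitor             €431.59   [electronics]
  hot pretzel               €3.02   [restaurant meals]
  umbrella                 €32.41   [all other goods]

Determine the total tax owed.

€44.80

Pizza slice €3.07: restaurant meals → 9.75% → €0.299325
Wireless router €145.67: electronics → 3.75% → €5.462625
Bottle of merlot €13.65: alcohol → 9.75% → €1.330875
Sushi platter €26.99: restaurant meals → 9.75% → €2.631525
External SSD (1 TB) €63.45: electronics → 3.75% → €2.379375
27" monitor €431.59: electronics → 3.75% + 3.25% surcharge = 7% → €30.2113
Hot pretzel €3.02: restaurant meals → 9.75% → €0.29445
Umbrella €32.41: all other goods → 6.75% → €2.187675
Unrounded tax sum = €44.79715 → €44.80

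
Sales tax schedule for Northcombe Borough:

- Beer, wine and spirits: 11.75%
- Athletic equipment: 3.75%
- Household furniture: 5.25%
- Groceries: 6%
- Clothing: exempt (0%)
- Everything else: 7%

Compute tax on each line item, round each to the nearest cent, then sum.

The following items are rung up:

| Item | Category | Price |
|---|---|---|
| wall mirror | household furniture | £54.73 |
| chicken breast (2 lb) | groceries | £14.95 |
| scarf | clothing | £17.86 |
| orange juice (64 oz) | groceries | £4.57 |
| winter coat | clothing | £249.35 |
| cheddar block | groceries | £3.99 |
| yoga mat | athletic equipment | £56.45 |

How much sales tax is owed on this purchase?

Wall mirror £54.73: household furniture → 5.25% → £2.87
Chicken breast (2 lb) £14.95: groceries → 6% → £0.90
Scarf £17.86: clothing → 0% → £0.00
Orange juice (64 oz) £4.57: groceries → 6% → £0.27
Winter coat £249.35: clothing → 0% → £0.00
Cheddar block £3.99: groceries → 6% → £0.24
Yoga mat £56.45: athletic equipment → 3.75% → £2.12
Total tax = £2.87 + £0.90 + £0.27 + £0.24 + £2.12 = £6.40

£6.40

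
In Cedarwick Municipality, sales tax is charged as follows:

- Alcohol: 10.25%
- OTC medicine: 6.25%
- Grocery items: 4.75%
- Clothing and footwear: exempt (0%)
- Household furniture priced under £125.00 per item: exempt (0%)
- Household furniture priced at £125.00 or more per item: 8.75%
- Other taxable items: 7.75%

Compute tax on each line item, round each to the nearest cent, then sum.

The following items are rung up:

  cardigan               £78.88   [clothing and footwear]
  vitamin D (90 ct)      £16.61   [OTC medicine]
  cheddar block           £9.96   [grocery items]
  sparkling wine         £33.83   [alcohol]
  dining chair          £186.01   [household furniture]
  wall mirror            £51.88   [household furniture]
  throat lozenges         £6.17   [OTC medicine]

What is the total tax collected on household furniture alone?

£16.28

Dining chair £186.01: household furniture, £125.00 or more → 8.75% → £16.28
Wall mirror £51.88: household furniture, under £125.00 → 0% → £0.00
Tax on household furniture = £16.28 + £0.00 = £16.28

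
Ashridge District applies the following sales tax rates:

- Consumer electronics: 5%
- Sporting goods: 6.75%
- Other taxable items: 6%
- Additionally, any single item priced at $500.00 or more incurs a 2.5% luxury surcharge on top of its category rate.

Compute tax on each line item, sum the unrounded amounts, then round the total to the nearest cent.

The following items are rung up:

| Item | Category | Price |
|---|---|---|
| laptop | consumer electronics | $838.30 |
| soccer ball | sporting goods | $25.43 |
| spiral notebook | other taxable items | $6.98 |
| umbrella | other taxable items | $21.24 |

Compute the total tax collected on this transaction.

Laptop $838.30: consumer electronics → 5% + 2.5% surcharge = 7.5% → $62.8725
Soccer ball $25.43: sporting goods → 6.75% → $1.716525
Spiral notebook $6.98: other taxable items → 6% → $0.4188
Umbrella $21.24: other taxable items → 6% → $1.2744
Unrounded tax sum = $66.282225 → $66.28

$66.28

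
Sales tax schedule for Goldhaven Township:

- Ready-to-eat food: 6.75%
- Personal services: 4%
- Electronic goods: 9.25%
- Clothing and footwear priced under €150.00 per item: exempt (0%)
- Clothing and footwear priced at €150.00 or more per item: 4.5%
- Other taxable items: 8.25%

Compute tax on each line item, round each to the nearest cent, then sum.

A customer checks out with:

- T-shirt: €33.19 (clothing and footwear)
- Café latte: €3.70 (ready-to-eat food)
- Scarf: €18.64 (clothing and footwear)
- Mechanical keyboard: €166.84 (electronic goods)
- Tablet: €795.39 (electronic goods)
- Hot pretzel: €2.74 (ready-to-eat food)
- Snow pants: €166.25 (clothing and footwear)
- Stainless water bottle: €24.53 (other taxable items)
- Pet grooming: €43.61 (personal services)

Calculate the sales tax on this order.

€100.67

T-shirt €33.19: clothing and footwear, under €150.00 → 0% → €0.00
Café latte €3.70: ready-to-eat food → 6.75% → €0.25
Scarf €18.64: clothing and footwear, under €150.00 → 0% → €0.00
Mechanical keyboard €166.84: electronic goods → 9.25% → €15.43
Tablet €795.39: electronic goods → 9.25% → €73.57
Hot pretzel €2.74: ready-to-eat food → 6.75% → €0.18
Snow pants €166.25: clothing and footwear, €150.00 or more → 4.5% → €7.48
Stainless water bottle €24.53: other taxable items → 8.25% → €2.02
Pet grooming €43.61: personal services → 4% → €1.74
Total tax = €0.25 + €15.43 + €73.57 + €0.18 + €7.48 + €2.02 + €1.74 = €100.67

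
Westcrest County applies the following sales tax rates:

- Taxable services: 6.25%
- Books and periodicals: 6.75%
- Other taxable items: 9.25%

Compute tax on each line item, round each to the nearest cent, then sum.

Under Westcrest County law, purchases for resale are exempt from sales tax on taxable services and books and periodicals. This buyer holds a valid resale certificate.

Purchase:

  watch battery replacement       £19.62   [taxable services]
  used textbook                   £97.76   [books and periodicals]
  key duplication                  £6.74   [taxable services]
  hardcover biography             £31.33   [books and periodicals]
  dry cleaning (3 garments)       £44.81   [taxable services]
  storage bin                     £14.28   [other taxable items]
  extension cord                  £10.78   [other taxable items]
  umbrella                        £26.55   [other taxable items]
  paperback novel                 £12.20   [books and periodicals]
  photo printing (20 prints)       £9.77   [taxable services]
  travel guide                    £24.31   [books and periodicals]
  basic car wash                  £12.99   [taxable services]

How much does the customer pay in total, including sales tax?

Watch battery replacement £19.62: taxable services, buyer-exempt → 0% → £0.00
Used textbook £97.76: books and periodicals, buyer-exempt → 0% → £0.00
Key duplication £6.74: taxable services, buyer-exempt → 0% → £0.00
Hardcover biography £31.33: books and periodicals, buyer-exempt → 0% → £0.00
Dry cleaning (3 garments) £44.81: taxable services, buyer-exempt → 0% → £0.00
Storage bin £14.28: other taxable items → 9.25% → £1.32
Extension cord £10.78: other taxable items → 9.25% → £1.00
Umbrella £26.55: other taxable items → 9.25% → £2.46
Paperback novel £12.20: books and periodicals, buyer-exempt → 0% → £0.00
Photo printing (20 prints) £9.77: taxable services, buyer-exempt → 0% → £0.00
Travel guide £24.31: books and periodicals, buyer-exempt → 0% → £0.00
Basic car wash £12.99: taxable services, buyer-exempt → 0% → £0.00
Subtotal = £311.14; tax = £4.78; total due = £315.92

£315.92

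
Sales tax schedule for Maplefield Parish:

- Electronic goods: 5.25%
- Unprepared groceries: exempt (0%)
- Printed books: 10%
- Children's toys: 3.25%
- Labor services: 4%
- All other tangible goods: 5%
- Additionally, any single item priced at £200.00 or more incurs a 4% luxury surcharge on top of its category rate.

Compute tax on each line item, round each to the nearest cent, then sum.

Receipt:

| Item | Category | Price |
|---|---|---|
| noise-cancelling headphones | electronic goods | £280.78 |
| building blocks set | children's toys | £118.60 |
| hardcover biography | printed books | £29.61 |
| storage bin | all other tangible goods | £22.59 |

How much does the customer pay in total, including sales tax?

£485.49

Noise-cancelling headphones £280.78: electronic goods → 5.25% + 4% surcharge = 9.25% → £25.97
Building blocks set £118.60: children's toys → 3.25% → £3.85
Hardcover biography £29.61: printed books → 10% → £2.96
Storage bin £22.59: all other tangible goods → 5% → £1.13
Subtotal = £451.58; tax = £33.91; total due = £485.49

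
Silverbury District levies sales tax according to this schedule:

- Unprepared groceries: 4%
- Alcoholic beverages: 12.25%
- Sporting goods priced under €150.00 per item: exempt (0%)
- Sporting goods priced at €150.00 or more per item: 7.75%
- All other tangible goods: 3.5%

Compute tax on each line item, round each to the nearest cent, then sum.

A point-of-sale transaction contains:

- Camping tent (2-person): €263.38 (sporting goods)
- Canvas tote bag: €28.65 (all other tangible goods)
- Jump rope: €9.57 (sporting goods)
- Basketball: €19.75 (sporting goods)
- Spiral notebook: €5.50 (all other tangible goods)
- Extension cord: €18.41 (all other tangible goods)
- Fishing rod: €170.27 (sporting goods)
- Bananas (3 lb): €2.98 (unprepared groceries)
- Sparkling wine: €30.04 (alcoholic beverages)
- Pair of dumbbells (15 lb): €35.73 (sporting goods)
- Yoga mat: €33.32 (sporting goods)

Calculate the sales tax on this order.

€39.24

Camping tent (2-person) €263.38: sporting goods, €150.00 or more → 7.75% → €20.41
Canvas tote bag €28.65: all other tangible goods → 3.5% → €1.00
Jump rope €9.57: sporting goods, under €150.00 → 0% → €0.00
Basketball €19.75: sporting goods, under €150.00 → 0% → €0.00
Spiral notebook €5.50: all other tangible goods → 3.5% → €0.19
Extension cord €18.41: all other tangible goods → 3.5% → €0.64
Fishing rod €170.27: sporting goods, €150.00 or more → 7.75% → €13.20
Bananas (3 lb) €2.98: unprepared groceries → 4% → €0.12
Sparkling wine €30.04: alcoholic beverages → 12.25% → €3.68
Pair of dumbbells (15 lb) €35.73: sporting goods, under €150.00 → 0% → €0.00
Yoga mat €33.32: sporting goods, under €150.00 → 0% → €0.00
Total tax = €20.41 + €1.00 + €0.19 + €0.64 + €13.20 + €0.12 + €3.68 = €39.24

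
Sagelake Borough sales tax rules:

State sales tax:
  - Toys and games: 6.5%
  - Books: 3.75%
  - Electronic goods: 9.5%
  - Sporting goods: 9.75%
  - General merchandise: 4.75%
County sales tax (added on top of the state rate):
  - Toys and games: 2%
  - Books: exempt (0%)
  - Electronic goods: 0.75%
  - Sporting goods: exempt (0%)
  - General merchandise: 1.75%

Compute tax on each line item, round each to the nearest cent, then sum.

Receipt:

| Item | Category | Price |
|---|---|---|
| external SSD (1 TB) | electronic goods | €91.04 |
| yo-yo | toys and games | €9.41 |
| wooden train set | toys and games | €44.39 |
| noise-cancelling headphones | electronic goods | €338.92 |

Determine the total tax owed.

External SSD (1 TB) €91.04: electronic goods → 9.5% + 0.75% county = 10.25% → €9.33
Yo-yo €9.41: toys and games → 6.5% + 2% county = 8.5% → €0.80
Wooden train set €44.39: toys and games → 6.5% + 2% county = 8.5% → €3.77
Noise-cancelling headphones €338.92: electronic goods → 9.5% + 0.75% county = 10.25% → €34.74
Total tax = €9.33 + €0.80 + €3.77 + €34.74 = €48.64

€48.64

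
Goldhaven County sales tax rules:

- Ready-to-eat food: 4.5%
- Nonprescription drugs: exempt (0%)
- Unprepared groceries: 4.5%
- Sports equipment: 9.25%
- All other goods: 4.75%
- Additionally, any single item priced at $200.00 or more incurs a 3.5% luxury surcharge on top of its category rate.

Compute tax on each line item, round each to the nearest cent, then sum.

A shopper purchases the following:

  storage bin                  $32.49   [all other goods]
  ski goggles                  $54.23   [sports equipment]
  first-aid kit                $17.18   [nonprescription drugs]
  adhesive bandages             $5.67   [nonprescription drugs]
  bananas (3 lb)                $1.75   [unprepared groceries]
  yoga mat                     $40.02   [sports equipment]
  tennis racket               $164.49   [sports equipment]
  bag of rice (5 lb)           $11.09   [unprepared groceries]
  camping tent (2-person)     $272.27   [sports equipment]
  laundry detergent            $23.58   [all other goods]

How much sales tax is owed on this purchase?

$61.89

Storage bin $32.49: all other goods → 4.75% → $1.54
Ski goggles $54.23: sports equipment → 9.25% → $5.02
First-aid kit $17.18: nonprescription drugs → 0% → $0.00
Adhesive bandages $5.67: nonprescription drugs → 0% → $0.00
Bananas (3 lb) $1.75: unprepared groceries → 4.5% → $0.08
Yoga mat $40.02: sports equipment → 9.25% → $3.70
Tennis racket $164.49: sports equipment → 9.25% → $15.22
Bag of rice (5 lb) $11.09: unprepared groceries → 4.5% → $0.50
Camping tent (2-person) $272.27: sports equipment → 9.25% + 3.5% surcharge = 12.75% → $34.71
Laundry detergent $23.58: all other goods → 4.75% → $1.12
Total tax = $1.54 + $5.02 + $0.08 + $3.70 + $15.22 + $0.50 + $34.71 + $1.12 = $61.89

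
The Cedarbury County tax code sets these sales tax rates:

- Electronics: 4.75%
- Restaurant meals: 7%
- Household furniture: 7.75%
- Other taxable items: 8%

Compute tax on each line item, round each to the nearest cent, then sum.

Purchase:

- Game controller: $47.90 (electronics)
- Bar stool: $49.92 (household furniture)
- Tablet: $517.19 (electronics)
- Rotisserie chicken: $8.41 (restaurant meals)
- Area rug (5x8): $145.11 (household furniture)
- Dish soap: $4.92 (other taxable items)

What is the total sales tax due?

$42.95

Game controller $47.90: electronics → 4.75% → $2.28
Bar stool $49.92: household furniture → 7.75% → $3.87
Tablet $517.19: electronics → 4.75% → $24.57
Rotisserie chicken $8.41: restaurant meals → 7% → $0.59
Area rug (5x8) $145.11: household furniture → 7.75% → $11.25
Dish soap $4.92: other taxable items → 8% → $0.39
Total tax = $2.28 + $3.87 + $24.57 + $0.59 + $11.25 + $0.39 = $42.95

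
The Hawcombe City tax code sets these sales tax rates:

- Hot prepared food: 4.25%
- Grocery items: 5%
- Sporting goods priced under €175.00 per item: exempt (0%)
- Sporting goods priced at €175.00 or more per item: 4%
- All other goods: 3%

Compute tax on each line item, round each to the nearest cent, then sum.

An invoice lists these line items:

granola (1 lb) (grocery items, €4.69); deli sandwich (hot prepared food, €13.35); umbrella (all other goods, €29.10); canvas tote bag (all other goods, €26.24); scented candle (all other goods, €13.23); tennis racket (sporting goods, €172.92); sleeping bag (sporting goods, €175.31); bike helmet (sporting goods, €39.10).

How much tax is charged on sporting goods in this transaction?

Tennis racket €172.92: sporting goods, under €175.00 → 0% → €0.00
Sleeping bag €175.31: sporting goods, €175.00 or more → 4% → €7.01
Bike helmet €39.10: sporting goods, under €175.00 → 0% → €0.00
Tax on sporting goods = €0.00 + €7.01 + €0.00 = €7.01

€7.01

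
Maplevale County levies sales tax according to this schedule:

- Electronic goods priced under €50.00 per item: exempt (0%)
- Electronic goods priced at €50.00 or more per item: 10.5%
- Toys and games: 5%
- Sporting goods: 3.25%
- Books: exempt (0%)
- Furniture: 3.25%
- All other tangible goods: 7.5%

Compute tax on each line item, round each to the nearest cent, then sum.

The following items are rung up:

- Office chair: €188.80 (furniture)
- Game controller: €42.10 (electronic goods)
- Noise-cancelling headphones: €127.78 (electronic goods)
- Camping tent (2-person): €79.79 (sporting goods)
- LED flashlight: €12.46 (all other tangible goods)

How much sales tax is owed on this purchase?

Office chair €188.80: furniture → 3.25% → €6.14
Game controller €42.10: electronic goods, under €50.00 → 0% → €0.00
Noise-cancelling headphones €127.78: electronic goods, €50.00 or more → 10.5% → €13.42
Camping tent (2-person) €79.79: sporting goods → 3.25% → €2.59
LED flashlight €12.46: all other tangible goods → 7.5% → €0.93
Total tax = €6.14 + €13.42 + €2.59 + €0.93 = €23.08

€23.08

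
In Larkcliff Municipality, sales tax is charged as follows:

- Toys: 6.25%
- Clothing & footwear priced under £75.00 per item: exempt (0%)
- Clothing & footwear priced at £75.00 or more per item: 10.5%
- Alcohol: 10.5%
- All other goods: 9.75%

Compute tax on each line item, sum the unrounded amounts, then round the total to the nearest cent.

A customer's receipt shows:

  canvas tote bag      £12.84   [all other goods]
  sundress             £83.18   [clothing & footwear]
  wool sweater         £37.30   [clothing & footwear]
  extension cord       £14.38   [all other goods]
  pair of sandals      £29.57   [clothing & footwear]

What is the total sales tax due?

£11.39

Canvas tote bag £12.84: all other goods → 9.75% → £1.2519
Sundress £83.18: clothing & footwear, £75.00 or more → 10.5% → £8.7339
Wool sweater £37.30: clothing & footwear, under £75.00 → 0% → £0.00
Extension cord £14.38: all other goods → 9.75% → £1.40205
Pair of sandals £29.57: clothing & footwear, under £75.00 → 0% → £0.00
Unrounded tax sum = £11.38785 → £11.39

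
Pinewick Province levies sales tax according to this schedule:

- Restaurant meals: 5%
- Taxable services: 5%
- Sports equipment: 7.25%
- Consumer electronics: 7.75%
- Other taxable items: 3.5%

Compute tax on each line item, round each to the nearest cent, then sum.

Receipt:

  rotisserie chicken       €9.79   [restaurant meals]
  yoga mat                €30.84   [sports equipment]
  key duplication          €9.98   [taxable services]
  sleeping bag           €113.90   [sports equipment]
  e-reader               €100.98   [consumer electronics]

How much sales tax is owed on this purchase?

€19.32

Rotisserie chicken €9.79: restaurant meals → 5% → €0.49
Yoga mat €30.84: sports equipment → 7.25% → €2.24
Key duplication €9.98: taxable services → 5% → €0.50
Sleeping bag €113.90: sports equipment → 7.25% → €8.26
E-reader €100.98: consumer electronics → 7.75% → €7.83
Total tax = €0.49 + €2.24 + €0.50 + €8.26 + €7.83 = €19.32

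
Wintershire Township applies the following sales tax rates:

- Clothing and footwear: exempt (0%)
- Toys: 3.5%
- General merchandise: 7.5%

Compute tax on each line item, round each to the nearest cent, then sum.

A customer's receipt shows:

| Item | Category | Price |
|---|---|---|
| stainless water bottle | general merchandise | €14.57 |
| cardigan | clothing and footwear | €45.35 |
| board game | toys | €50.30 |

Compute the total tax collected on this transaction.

€2.85

Stainless water bottle €14.57: general merchandise → 7.5% → €1.09
Cardigan €45.35: clothing and footwear → 0% → €0.00
Board game €50.30: toys → 3.5% → €1.76
Total tax = €1.09 + €1.76 = €2.85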